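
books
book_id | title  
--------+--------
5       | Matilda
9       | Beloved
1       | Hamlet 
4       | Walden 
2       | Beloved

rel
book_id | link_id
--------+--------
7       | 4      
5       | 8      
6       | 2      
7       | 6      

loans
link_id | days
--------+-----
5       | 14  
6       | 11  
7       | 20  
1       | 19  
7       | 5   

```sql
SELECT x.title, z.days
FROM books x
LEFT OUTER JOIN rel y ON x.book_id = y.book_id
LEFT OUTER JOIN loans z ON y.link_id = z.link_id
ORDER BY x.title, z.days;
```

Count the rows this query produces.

Joins associate left-to-right: books LEFT JOIN rel on book_id gives 5 intermediate row(s).
Then LEFT JOIN `loans z` on link_id: each of those 5 rows is kept; rows whose y.link_id has no match in z get NULL for z's columns.
Result: 5 row(s).

5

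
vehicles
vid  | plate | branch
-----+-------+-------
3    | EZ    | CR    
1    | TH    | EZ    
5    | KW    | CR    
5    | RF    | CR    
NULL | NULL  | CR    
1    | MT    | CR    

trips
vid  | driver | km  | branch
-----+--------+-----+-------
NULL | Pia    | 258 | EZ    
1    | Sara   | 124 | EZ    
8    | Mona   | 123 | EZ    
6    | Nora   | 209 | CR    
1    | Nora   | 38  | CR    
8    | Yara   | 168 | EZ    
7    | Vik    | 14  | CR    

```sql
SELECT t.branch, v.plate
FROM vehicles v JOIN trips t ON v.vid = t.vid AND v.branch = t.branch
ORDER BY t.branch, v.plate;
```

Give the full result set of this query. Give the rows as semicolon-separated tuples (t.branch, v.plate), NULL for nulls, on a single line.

(CR, MT); (EZ, TH)

INNER JOIN keeps only pairs where the ON condition holds.
Matching on v.vid = t.vid AND v.branch = t.branch. A NULL in a compared column never satisfies the condition.
- v row (vid=3, branch=CR): no match → dropped.
- v row (vid=1, branch=EZ): matches 1 t row(s) → 1 output row(s).
- v row (vid=5, branch=CR): no match → dropped.
- v row (vid=5, branch=CR): no match → dropped.
- v row (vid=NULL, branch=CR): no match → dropped.
- v row (vid=1, branch=CR): matches 1 t row(s) → 1 output row(s).
After projecting and ordering:
t.branch | v.plate
CR | MT
EZ | TH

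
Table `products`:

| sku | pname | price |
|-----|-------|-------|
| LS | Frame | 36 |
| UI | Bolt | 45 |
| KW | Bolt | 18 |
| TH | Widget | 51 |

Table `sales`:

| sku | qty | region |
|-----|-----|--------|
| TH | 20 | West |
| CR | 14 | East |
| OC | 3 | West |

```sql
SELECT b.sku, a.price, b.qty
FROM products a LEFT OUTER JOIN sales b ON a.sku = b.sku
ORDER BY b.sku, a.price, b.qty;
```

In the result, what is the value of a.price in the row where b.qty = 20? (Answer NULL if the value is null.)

51

LEFT JOIN keeps every row from `products`; unmatched rows get NULL for `sales`'s columns.
Matching on a.sku = b.sku.
- a (sku=LS) has no partner → padded with NULL.
- a (sku=UI) has no partner → padded with NULL.
- a (sku=KW) has no partner → padded with NULL.
- a (sku=TH) pairs with 1 row(s) of b.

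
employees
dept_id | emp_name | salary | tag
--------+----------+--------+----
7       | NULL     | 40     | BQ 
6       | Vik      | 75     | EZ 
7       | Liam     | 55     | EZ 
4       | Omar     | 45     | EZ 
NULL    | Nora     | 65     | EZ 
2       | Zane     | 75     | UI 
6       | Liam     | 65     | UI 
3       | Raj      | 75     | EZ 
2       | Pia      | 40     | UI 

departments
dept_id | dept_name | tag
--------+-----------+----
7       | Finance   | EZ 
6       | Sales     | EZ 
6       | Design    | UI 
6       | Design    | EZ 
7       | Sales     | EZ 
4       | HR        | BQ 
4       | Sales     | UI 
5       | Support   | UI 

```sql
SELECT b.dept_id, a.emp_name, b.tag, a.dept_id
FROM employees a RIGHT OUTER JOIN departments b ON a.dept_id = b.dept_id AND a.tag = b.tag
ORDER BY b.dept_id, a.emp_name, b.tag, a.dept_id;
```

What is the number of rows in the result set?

8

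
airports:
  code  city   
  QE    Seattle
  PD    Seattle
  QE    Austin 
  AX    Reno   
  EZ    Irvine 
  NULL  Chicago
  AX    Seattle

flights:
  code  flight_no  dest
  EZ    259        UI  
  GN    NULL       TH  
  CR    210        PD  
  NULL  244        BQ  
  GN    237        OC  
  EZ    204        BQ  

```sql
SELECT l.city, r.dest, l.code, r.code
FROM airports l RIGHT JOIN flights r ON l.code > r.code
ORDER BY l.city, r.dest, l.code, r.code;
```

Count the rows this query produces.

17

RIGHT JOIN keeps every row from `flights`; unmatched rows get NULL for `airports`'s columns.
Matching on l.code > r.code. A NULL in a compared column never satisfies the condition.
- l row (code=QE): matches 5 r row(s) → 5 output row(s).
- l row (code=PD): matches 5 r row(s) → 5 output row(s).
- l row (code=QE): matches 5 r row(s) → 5 output row(s).
- l row (code=AX): no match.
- l row (code=EZ): matches 1 r row(s) → 1 output row(s).
- l row (code=NULL): no match.
- l row (code=AX): no match.
- 1 r row(s) had no l match → kept, l columns NULL.
Total: 16 matched + 1 padded = 17 rows.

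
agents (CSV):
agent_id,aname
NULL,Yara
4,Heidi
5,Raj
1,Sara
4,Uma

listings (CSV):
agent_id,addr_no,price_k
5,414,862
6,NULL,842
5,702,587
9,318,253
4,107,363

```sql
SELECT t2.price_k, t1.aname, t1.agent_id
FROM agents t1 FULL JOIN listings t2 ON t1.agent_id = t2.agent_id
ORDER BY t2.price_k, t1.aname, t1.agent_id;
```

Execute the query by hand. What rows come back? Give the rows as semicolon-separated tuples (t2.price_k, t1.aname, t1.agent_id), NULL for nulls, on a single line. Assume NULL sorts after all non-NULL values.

(253, NULL, NULL); (363, Heidi, 4); (363, Uma, 4); (587, Raj, 5); (842, NULL, NULL); (862, Raj, 5); (NULL, Sara, 1); (NULL, Yara, NULL)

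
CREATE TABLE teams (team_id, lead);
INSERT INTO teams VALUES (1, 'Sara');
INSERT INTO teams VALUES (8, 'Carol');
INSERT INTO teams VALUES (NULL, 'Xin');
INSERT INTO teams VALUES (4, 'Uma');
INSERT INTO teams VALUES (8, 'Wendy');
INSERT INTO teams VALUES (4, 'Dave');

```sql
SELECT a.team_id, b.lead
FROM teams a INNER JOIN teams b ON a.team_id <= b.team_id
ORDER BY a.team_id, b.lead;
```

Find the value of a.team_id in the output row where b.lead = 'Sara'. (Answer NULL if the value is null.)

1

INNER JOIN keeps only pairs where the ON condition holds.
Matching on a.team_id <= b.team_id. A NULL in a compared column never satisfies the condition.
- a[0] team_id=1 → 5 match(es) in b → 5 row(s).
- a[1] team_id=8 → 2 match(es) in b → 2 row(s).
- a[2] team_id=NULL → no match; dropped.
- a[3] team_id=4 → 4 match(es) in b → 4 row(s).
- a[4] team_id=8 → 2 match(es) in b → 2 row(s).
- a[5] team_id=4 → 4 match(es) in b → 4 row(s).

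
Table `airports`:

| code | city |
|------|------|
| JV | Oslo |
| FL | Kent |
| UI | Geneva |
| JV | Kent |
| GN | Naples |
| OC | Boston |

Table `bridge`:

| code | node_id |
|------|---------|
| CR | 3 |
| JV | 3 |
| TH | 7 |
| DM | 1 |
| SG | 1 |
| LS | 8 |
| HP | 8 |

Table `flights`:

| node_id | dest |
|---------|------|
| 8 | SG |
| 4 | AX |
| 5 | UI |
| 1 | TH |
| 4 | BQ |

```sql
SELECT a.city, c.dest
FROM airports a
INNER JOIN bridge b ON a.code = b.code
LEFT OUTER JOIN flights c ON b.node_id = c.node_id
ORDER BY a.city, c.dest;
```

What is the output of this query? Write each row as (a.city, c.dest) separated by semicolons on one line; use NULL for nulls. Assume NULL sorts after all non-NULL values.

(Kent, NULL); (Oslo, NULL)

Evaluate left to right. First `airports a INNER JOIN bridge b` on code: 2 row(s).
Then LEFT JOIN `flights c` on node_id: each of those 2 rows is kept; rows whose b.node_id has no match in c get NULL for c's columns.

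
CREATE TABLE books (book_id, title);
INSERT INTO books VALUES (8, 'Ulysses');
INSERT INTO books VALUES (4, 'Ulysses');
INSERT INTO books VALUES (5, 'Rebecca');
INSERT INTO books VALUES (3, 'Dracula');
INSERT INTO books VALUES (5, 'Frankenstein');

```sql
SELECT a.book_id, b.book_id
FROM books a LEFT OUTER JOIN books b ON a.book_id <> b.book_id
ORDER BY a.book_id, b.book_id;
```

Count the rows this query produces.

LEFT JOIN keeps every row from `books a`; unmatched rows get NULL for `books b`'s columns.
Matching on a.book_id <> b.book_id.
- a row (book_id=8): matches 4 b row(s) → 4 output row(s).
- a row (book_id=4): matches 4 b row(s) → 4 output row(s).
- a row (book_id=5): matches 3 b row(s) → 3 output row(s).
- a row (book_id=3): matches 4 b row(s) → 4 output row(s).
- a row (book_id=5): matches 3 b row(s) → 3 output row(s).
Total: 18 rows.

18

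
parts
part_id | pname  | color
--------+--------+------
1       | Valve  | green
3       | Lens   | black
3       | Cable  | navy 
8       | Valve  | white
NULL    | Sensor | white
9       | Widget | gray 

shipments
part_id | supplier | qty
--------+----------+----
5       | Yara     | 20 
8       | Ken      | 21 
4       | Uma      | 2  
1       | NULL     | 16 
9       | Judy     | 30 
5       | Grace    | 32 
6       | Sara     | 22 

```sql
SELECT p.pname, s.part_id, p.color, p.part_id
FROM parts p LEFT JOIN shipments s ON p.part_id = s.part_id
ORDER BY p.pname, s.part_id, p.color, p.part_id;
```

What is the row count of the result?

6

LEFT JOIN keeps every row from `parts`; unmatched rows get NULL for `shipments`'s columns.
Matching on p.part_id = s.part_id. A NULL in a compared column never satisfies the condition.
- part_id=1: 1 matching s row(s), so 1 row(s) emitted.
- part_id=3: no s row matches, row kept with s columns NULL.
- part_id=3: no s row matches, row kept with s columns NULL.
- part_id=8: 1 matching s row(s), so 1 row(s) emitted.
- part_id=NULL: no s row matches, row kept with s columns NULL.
- part_id=9: 1 matching s row(s), so 1 row(s) emitted.
Total: 3 matched + 3 padded = 6 rows.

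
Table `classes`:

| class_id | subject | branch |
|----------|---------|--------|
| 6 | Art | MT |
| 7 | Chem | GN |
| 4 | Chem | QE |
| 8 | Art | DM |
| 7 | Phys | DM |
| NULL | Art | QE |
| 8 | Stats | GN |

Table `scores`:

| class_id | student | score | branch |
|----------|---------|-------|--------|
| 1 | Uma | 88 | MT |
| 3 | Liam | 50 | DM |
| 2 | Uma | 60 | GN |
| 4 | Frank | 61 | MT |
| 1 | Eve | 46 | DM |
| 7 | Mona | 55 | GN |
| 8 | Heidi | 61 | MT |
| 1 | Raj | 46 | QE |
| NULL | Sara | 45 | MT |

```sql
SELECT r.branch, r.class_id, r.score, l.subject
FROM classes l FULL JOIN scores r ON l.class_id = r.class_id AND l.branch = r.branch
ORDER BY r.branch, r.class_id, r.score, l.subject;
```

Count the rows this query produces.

15

FULL OUTER JOIN keeps every row from both sides; unmatched rows get NULL for the other side's columns.
Matching on l.class_id = r.class_id AND l.branch = r.branch. A NULL in a compared column never satisfies the condition.
- l[0] class_id=6, branch=MT → no match; kept with NULLs on the r side.
- l[1] class_id=7, branch=GN → 1 match(es) in r → 1 row(s).
- l[2] class_id=4, branch=QE → no match; kept with NULLs on the r side.
- l[3] class_id=8, branch=DM → no match; kept with NULLs on the r side.
- l[4] class_id=7, branch=DM → no match; kept with NULLs on the r side.
- l[5] class_id=NULL, branch=QE → no match; kept with NULLs on the r side.
- l[6] class_id=8, branch=GN → no match; kept with NULLs on the r side.
- 8 r row(s) had no l match → kept, l columns NULL.
Total: 1 matched + 14 padded = 15 rows.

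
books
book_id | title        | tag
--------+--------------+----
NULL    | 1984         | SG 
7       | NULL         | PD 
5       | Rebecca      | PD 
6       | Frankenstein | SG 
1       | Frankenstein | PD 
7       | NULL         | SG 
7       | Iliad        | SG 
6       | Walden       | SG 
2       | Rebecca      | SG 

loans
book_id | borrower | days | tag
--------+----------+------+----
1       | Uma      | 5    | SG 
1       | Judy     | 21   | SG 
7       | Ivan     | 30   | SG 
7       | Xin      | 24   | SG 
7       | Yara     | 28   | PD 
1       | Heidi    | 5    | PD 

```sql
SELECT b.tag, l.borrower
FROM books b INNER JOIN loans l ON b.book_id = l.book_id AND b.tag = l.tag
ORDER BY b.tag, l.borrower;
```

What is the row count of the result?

INNER JOIN keeps only pairs where the ON condition holds.
Matching on b.book_id = l.book_id AND b.tag = l.tag. A NULL in a compared column never satisfies the condition.
Matched pairs: 6.
Total: 6 rows.

6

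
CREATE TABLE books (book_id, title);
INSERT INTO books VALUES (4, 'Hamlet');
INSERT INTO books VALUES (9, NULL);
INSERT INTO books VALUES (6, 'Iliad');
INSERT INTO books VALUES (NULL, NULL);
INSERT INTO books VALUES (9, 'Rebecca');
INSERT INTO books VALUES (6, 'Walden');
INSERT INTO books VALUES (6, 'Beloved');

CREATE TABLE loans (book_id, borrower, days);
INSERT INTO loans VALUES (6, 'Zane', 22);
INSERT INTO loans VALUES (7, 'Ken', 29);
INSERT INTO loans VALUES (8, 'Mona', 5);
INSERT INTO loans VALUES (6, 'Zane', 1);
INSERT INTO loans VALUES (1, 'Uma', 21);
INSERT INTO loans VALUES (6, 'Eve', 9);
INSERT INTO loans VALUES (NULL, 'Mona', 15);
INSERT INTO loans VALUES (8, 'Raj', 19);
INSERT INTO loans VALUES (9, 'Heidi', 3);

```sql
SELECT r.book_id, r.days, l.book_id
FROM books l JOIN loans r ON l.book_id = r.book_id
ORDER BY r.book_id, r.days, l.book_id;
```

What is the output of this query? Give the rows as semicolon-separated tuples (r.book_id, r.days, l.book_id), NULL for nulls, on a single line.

(6, 1, 6); (6, 1, 6); (6, 1, 6); (6, 9, 6); (6, 9, 6); (6, 9, 6); (6, 22, 6); (6, 22, 6); (6, 22, 6); (9, 3, 9); (9, 3, 9)

INNER JOIN keeps only pairs where the ON condition holds.
Matching on l.book_id = r.book_id. A NULL in a compared column never satisfies the condition.
- book_id=4: no matching r row, dropped.
- book_id=9: 1 matching r row(s), so 1 row(s) emitted.
- book_id=6: 3 matching r row(s), so 3 row(s) emitted.
- book_id=NULL: no matching r row, dropped.
- book_id=9: 1 matching r row(s), so 1 row(s) emitted.
- book_id=6: 3 matching r row(s), so 3 row(s) emitted.
- book_id=6: 3 matching r row(s), so 3 row(s) emitted.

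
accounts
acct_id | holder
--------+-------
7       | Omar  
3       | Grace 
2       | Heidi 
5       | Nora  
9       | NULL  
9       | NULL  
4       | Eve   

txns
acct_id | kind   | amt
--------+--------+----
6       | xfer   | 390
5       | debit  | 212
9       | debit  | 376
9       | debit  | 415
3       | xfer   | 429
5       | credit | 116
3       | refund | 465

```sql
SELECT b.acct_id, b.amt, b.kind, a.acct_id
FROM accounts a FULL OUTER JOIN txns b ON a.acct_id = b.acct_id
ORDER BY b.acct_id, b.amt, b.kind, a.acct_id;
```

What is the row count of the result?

12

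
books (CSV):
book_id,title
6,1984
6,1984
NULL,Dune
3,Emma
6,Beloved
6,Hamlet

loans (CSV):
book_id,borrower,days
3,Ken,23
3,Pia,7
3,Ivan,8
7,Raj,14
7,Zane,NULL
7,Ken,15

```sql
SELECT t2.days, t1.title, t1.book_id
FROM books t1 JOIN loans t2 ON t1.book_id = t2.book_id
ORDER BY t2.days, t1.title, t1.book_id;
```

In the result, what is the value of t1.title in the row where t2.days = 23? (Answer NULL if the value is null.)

Emma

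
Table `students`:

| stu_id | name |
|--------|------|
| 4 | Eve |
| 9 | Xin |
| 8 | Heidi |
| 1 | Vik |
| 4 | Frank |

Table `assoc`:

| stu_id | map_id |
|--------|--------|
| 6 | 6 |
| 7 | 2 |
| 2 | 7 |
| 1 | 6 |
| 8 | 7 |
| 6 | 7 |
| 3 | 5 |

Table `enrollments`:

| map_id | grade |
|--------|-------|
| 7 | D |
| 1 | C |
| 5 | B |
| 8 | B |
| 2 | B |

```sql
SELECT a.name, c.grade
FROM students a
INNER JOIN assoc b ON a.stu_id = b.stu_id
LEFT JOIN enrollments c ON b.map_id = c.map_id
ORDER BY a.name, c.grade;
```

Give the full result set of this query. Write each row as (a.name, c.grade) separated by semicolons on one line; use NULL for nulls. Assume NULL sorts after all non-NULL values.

(Heidi, D); (Vik, NULL)

Step 1 — a INNER JOIN b on stu_id → 2 row(s).
Then LEFT JOIN `enrollments c` on map_id: each of those 2 rows is kept; rows whose b.map_id has no match in c get NULL for c's columns.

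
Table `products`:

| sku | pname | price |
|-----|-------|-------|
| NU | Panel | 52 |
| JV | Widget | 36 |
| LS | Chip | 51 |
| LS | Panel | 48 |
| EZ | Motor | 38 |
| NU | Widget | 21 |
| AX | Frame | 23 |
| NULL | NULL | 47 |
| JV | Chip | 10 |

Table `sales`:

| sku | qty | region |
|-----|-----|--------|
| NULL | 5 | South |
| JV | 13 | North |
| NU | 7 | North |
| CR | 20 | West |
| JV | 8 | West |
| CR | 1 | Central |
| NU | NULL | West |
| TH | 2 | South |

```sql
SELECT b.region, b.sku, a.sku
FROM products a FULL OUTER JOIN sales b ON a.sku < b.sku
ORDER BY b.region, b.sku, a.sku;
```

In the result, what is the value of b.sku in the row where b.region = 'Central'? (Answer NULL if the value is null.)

CR

FULL OUTER JOIN keeps every row from both sides; unmatched rows get NULL for the other side's columns.
Matching on a.sku < b.sku. A NULL in a compared column never satisfies the condition.
- a (sku=NU) pairs with 1 row(s) of b.
- a (sku=JV) pairs with 3 row(s) of b.
- a (sku=LS) pairs with 3 row(s) of b.
- a (sku=LS) pairs with 3 row(s) of b.
- a (sku=EZ) pairs with 5 row(s) of b.
- a (sku=NU) pairs with 1 row(s) of b.
- a (sku=AX) pairs with 7 row(s) of b.
- a (sku=NULL) has no partner → padded with NULL.
- a (sku=JV) pairs with 3 row(s) of b.
- plus 1 unmatched b row(s), each kept with NULL a columns.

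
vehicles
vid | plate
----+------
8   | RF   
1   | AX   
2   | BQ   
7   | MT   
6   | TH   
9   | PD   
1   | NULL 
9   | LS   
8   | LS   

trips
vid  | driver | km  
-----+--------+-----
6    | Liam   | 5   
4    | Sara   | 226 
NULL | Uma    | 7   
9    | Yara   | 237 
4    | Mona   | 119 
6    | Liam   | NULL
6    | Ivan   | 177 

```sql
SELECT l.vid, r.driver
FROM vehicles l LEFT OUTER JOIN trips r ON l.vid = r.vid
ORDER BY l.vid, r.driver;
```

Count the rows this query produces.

LEFT JOIN keeps every row from `vehicles`; unmatched rows get NULL for `trips`'s columns.
Matching on l.vid = r.vid. A NULL in a compared column never satisfies the condition.
- vid=8: no r row matches, row kept with r columns NULL.
- vid=1: no r row matches, row kept with r columns NULL.
- vid=2: no r row matches, row kept with r columns NULL.
- vid=7: no r row matches, row kept with r columns NULL.
- vid=6: 3 matching r row(s), so 3 row(s) emitted.
- vid=9: 1 matching r row(s), so 1 row(s) emitted.
- vid=1: no r row matches, row kept with r columns NULL.
- vid=9: 1 matching r row(s), so 1 row(s) emitted.
- vid=8: no r row matches, row kept with r columns NULL.
Total: 5 matched + 6 padded = 11 rows.

11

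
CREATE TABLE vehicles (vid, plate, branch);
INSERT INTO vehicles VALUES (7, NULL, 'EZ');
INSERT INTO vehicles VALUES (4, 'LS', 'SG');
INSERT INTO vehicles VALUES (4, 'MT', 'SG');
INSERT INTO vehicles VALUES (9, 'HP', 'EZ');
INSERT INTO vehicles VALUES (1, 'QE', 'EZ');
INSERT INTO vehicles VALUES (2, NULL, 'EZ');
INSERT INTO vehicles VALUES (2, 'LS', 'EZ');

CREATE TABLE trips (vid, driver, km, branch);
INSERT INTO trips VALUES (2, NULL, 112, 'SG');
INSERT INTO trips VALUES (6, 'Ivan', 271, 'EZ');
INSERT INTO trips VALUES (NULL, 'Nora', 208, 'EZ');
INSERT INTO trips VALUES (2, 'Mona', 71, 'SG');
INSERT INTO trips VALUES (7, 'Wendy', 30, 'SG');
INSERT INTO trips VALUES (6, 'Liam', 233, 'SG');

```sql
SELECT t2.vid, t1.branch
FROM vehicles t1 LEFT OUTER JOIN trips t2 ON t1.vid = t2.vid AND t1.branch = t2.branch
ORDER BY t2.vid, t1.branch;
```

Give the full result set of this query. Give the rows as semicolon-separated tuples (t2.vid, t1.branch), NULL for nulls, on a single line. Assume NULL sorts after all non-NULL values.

(NULL, EZ); (NULL, EZ); (NULL, EZ); (NULL, EZ); (NULL, EZ); (NULL, SG); (NULL, SG)

LEFT JOIN keeps every row from `vehicles`; unmatched rows get NULL for `trips`'s columns.
Matching on t1.vid = t2.vid AND t1.branch = t2.branch. A NULL in a compared column never satisfies the condition.
Matched pairs: 0; unmatched t1 rows kept: 7.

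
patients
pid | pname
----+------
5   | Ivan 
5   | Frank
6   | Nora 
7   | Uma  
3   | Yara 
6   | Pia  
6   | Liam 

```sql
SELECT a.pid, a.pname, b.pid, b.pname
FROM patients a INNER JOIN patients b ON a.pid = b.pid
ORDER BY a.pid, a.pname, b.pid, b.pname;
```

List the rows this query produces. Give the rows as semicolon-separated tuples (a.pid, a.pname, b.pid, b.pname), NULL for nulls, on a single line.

(3, Yara, 3, Yara); (5, Frank, 5, Frank); (5, Frank, 5, Ivan); (5, Ivan, 5, Frank); (5, Ivan, 5, Ivan); (6, Liam, 6, Liam); (6, Liam, 6, Nora); (6, Liam, 6, Pia); (6, Nora, 6, Liam); (6, Nora, 6, Nora); (6, Nora, 6, Pia); (6, Pia, 6, Liam); (6, Pia, 6, Nora); (6, Pia, 6, Pia); (7, Uma, 7, Uma)

INNER JOIN keeps only pairs where the ON condition holds.
Matching on a.pid = b.pid.
Matched pairs: 15.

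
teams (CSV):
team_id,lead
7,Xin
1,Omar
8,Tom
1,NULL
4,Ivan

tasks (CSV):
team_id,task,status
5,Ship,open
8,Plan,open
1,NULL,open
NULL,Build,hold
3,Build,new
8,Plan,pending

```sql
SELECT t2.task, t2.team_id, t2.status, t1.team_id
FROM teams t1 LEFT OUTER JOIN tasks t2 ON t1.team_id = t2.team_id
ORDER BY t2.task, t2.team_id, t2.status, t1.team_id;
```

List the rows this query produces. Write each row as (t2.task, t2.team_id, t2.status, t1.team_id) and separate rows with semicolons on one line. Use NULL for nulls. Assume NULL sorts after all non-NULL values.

(Plan, 8, open, 8); (Plan, 8, pending, 8); (NULL, 1, open, 1); (NULL, 1, open, 1); (NULL, NULL, NULL, 4); (NULL, NULL, NULL, 7)

LEFT JOIN keeps every row from `teams`; unmatched rows get NULL for `tasks`'s columns.
Matching on t1.team_id = t2.team_id. A NULL in a compared column never satisfies the condition.
- team_id=7: no t2 row matches, row kept with t2 columns NULL.
- team_id=1: 1 matching t2 row(s), so 1 row(s) emitted.
- team_id=8: 2 matching t2 row(s), so 2 row(s) emitted.
- team_id=1: 1 matching t2 row(s), so 1 row(s) emitted.
- team_id=4: no t2 row matches, row kept with t2 columns NULL.
After projecting and ordering:
t2.task | t2.team_id | t2.status | t1.team_id
Plan | 8 | open | 8
Plan | 8 | pending | 8
NULL | 1 | open | 1
NULL | 1 | open | 1
NULL | NULL | NULL | 4
NULL | NULL | NULL | 7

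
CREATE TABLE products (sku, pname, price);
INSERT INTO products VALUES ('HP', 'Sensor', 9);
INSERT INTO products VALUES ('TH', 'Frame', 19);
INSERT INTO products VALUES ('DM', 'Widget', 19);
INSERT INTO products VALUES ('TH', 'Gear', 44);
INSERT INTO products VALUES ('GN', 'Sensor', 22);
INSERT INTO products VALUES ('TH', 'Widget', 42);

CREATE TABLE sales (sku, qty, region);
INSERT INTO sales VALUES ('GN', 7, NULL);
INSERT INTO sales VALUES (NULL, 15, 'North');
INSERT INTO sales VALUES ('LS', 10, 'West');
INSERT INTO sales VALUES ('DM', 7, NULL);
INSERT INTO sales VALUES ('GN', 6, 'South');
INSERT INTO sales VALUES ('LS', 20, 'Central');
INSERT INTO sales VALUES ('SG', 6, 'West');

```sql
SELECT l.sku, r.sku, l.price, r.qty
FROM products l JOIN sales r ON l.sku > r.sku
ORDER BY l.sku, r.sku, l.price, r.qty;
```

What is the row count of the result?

INNER JOIN keeps only pairs where the ON condition holds.
Matching on l.sku > r.sku. A NULL in a compared column never satisfies the condition.
- l row (sku=HP): matches 3 r row(s) → 3 output row(s).
- l row (sku=TH): matches 6 r row(s) → 6 output row(s).
- l row (sku=DM): no match → dropped.
- l row (sku=TH): matches 6 r row(s) → 6 output row(s).
- l row (sku=GN): matches 1 r row(s) → 1 output row(s).
- l row (sku=TH): matches 6 r row(s) → 6 output row(s).
Total: 22 rows.

22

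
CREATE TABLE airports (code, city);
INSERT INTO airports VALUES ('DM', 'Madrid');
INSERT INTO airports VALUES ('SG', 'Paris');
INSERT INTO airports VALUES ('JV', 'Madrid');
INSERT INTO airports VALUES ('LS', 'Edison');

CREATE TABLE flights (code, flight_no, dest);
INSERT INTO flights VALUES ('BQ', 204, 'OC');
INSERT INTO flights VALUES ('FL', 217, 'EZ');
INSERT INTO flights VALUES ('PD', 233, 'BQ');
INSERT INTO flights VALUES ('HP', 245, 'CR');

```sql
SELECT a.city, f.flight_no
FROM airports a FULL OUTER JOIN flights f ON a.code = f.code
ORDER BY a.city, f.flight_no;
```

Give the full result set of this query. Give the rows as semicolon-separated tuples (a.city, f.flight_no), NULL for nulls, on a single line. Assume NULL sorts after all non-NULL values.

(Edison, NULL); (Madrid, NULL); (Madrid, NULL); (Paris, NULL); (NULL, 204); (NULL, 217); (NULL, 233); (NULL, 245)

FULL OUTER JOIN keeps every row from both sides; unmatched rows get NULL for the other side's columns.
Matching on a.code = f.code.
- a row (code=DM): no match → kept, f columns NULL.
- a row (code=SG): no match → kept, f columns NULL.
- a row (code=JV): no match → kept, f columns NULL.
- a row (code=LS): no match → kept, f columns NULL.
- 4 row(s) from f found no a partner → padded with NULL.
After projecting and ordering:
a.city | f.flight_no
Edison | NULL
Madrid | NULL
Madrid | NULL
Paris | NULL
NULL | 204
NULL | 217
NULL | 233
NULL | 245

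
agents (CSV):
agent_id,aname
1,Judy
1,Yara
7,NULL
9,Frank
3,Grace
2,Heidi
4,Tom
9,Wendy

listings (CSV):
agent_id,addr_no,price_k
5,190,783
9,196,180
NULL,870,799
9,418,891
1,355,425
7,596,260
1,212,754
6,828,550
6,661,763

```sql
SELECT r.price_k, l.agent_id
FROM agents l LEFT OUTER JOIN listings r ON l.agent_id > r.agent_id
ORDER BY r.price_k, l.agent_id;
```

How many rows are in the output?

LEFT JOIN keeps every row from `agents`; unmatched rows get NULL for `listings`'s columns.
Matching on l.agent_id > r.agent_id. A NULL in a compared column never satisfies the condition.
- agent_id=1: no r row matches, row kept with r columns NULL.
- agent_id=1: no r row matches, row kept with r columns NULL.
- agent_id=7: 5 matching r row(s), so 5 row(s) emitted.
- agent_id=9: 6 matching r row(s), so 6 row(s) emitted.
- agent_id=3: 2 matching r row(s), so 2 row(s) emitted.
- agent_id=2: 2 matching r row(s), so 2 row(s) emitted.
- agent_id=4: 2 matching r row(s), so 2 row(s) emitted.
- agent_id=9: 6 matching r row(s), so 6 row(s) emitted.
Total: 23 matched + 2 padded = 25 rows.

25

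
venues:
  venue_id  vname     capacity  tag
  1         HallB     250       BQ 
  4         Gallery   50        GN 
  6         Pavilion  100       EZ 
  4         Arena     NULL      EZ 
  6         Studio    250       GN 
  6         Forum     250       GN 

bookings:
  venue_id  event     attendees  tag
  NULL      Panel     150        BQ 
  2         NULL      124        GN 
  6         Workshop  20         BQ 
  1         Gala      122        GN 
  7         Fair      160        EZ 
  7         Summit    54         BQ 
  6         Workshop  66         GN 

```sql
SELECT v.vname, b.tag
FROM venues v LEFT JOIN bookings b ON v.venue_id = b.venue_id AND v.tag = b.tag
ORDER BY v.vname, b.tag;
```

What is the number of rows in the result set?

LEFT JOIN keeps every row from `venues`; unmatched rows get NULL for `bookings`'s columns.
Matching on v.venue_id = b.venue_id AND v.tag = b.tag. A NULL in a compared column never satisfies the condition.
- v row (venue_id=1, tag=BQ): no match → kept, b columns NULL.
- v row (venue_id=4, tag=GN): no match → kept, b columns NULL.
- v row (venue_id=6, tag=EZ): no match → kept, b columns NULL.
- v row (venue_id=4, tag=EZ): no match → kept, b columns NULL.
- v row (venue_id=6, tag=GN): matches 1 b row(s) → 1 output row(s).
- v row (venue_id=6, tag=GN): matches 1 b row(s) → 1 output row(s).
Total: 2 matched + 4 padded = 6 rows.

6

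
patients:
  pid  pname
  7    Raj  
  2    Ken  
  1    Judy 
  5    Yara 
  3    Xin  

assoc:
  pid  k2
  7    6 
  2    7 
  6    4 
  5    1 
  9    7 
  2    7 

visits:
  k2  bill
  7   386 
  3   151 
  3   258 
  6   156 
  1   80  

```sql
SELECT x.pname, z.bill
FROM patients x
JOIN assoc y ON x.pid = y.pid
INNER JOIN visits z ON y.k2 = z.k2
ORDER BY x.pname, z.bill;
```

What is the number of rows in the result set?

4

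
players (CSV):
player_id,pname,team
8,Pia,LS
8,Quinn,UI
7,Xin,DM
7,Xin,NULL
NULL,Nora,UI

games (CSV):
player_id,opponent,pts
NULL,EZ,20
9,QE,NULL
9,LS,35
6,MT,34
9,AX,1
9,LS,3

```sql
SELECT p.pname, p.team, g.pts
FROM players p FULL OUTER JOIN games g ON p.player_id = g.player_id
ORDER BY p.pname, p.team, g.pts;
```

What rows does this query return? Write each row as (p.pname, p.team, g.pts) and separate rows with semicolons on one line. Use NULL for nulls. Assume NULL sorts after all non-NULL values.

(Nora, UI, NULL); (Pia, LS, NULL); (Quinn, UI, NULL); (Xin, DM, NULL); (Xin, NULL, NULL); (NULL, NULL, 1); (NULL, NULL, 3); (NULL, NULL, 20); (NULL, NULL, 34); (NULL, NULL, 35); (NULL, NULL, NULL)

FULL OUTER JOIN keeps every row from both sides; unmatched rows get NULL for the other side's columns.
Matching on p.player_id = g.player_id. A NULL in a compared column never satisfies the condition.
- p (player_id=8) has no partner → padded with NULL.
- p (player_id=8) has no partner → padded with NULL.
- p (player_id=7) has no partner → padded with NULL.
- p (player_id=7) has no partner → padded with NULL.
- p (player_id=NULL) has no partner → padded with NULL.
- 6 g row(s) had no p match → kept, p columns NULL.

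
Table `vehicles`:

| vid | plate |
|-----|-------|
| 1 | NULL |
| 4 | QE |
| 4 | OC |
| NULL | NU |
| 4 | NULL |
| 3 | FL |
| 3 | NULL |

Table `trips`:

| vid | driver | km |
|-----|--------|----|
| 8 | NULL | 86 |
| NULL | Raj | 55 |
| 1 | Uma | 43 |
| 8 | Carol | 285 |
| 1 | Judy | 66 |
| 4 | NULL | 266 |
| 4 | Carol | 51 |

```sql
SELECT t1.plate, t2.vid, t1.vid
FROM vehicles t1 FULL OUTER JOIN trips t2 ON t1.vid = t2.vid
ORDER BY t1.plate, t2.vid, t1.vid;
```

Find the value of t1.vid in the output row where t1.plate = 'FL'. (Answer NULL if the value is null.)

3

FULL OUTER JOIN keeps every row from both sides; unmatched rows get NULL for the other side's columns.
Matching on t1.vid = t2.vid. A NULL in a compared column never satisfies the condition.
Matched pairs: 8; unmatched t1 rows kept: 3; unmatched t2 rows kept: 3.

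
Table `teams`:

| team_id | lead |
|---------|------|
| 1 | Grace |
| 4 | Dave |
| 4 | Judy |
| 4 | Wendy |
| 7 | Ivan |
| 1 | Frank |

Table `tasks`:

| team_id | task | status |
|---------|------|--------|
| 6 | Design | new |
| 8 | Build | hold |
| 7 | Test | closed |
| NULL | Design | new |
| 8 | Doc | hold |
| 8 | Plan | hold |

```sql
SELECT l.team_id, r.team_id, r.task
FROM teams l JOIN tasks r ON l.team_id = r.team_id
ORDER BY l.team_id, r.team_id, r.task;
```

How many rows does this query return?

1

INNER JOIN keeps only pairs where the ON condition holds.
Matching on l.team_id = r.team_id. A NULL in a compared column never satisfies the condition.
- team_id=1: no matching r row, dropped.
- team_id=4: no matching r row, dropped.
- team_id=4: no matching r row, dropped.
- team_id=4: no matching r row, dropped.
- team_id=7: 1 matching r row(s), so 1 row(s) emitted.
- team_id=1: no matching r row, dropped.
Total: 1 rows.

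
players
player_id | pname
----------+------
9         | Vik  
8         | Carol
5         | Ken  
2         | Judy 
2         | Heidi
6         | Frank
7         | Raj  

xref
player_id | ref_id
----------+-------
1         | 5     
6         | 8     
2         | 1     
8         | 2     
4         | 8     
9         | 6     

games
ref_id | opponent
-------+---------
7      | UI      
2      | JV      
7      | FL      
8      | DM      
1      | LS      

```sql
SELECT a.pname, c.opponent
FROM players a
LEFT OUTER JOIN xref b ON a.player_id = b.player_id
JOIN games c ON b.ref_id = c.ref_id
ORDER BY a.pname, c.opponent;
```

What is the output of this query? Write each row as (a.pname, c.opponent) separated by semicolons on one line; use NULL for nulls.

Step 1 — a LEFT JOIN b on player_id → 7 row(s).
Then INNER JOIN `games c` on ref_id: keep only rows whose b.ref_id appears in c.

(Carol, JV); (Frank, DM); (Heidi, LS); (Judy, LS)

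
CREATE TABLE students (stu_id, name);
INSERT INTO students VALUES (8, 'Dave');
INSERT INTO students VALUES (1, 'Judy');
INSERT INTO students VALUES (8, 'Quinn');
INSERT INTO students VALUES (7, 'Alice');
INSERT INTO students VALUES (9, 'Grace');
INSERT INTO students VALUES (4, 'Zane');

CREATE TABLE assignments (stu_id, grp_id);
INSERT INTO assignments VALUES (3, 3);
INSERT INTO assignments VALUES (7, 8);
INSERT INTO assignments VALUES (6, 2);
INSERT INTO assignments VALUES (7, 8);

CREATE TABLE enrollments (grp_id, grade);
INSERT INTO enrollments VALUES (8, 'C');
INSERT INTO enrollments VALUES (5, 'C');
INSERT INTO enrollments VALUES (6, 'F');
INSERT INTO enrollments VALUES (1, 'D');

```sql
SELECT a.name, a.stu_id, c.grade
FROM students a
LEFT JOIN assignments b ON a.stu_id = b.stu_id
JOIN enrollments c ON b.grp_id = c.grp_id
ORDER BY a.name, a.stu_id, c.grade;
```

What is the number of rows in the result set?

Joins associate left-to-right: students LEFT JOIN assignments on stu_id gives 7 intermediate row(s).
Then INNER JOIN `enrollments c` on grp_id: keep only rows whose b.grp_id appears in c.
Result: 2 row(s).

2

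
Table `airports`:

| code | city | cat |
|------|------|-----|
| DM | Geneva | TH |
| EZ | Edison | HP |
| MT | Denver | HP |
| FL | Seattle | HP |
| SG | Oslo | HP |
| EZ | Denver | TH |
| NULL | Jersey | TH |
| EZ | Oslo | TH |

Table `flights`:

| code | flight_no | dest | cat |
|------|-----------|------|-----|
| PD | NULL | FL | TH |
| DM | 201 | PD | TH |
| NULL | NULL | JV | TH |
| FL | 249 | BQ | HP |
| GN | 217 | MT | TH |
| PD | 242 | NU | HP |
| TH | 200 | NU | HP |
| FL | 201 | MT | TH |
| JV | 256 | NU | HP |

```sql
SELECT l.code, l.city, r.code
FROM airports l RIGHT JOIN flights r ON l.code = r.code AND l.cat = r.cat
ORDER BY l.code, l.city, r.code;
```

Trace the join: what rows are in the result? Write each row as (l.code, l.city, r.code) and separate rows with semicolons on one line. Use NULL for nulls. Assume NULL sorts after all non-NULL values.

RIGHT JOIN keeps every row from `flights`; unmatched rows get NULL for `airports`'s columns.
Matching on l.code = r.code AND l.cat = r.cat. A NULL in a compared column never satisfies the condition.
- l[0] code=DM, cat=TH → 1 match(es) in r → 1 row(s).
- l[1] code=EZ, cat=HP → no match.
- l[2] code=MT, cat=HP → no match.
- l[3] code=FL, cat=HP → 1 match(es) in r → 1 row(s).
- l[4] code=SG, cat=HP → no match.
- l[5] code=EZ, cat=TH → no match.
- l[6] code=NULL, cat=TH → no match.
- l[7] code=EZ, cat=TH → no match.
- plus 7 unmatched r row(s), each kept with NULL l columns.
After projecting and ordering:
l.code | l.city | r.code
DM | Geneva | DM
FL | Seattle | FL
NULL | NULL | FL
NULL | NULL | GN
NULL | NULL | JV
NULL | NULL | PD
NULL | NULL | PD
NULL | NULL | TH
NULL | NULL | NULL

(DM, Geneva, DM); (FL, Seattle, FL); (NULL, NULL, FL); (NULL, NULL, GN); (NULL, NULL, JV); (NULL, NULL, PD); (NULL, NULL, PD); (NULL, NULL, TH); (NULL, NULL, NULL)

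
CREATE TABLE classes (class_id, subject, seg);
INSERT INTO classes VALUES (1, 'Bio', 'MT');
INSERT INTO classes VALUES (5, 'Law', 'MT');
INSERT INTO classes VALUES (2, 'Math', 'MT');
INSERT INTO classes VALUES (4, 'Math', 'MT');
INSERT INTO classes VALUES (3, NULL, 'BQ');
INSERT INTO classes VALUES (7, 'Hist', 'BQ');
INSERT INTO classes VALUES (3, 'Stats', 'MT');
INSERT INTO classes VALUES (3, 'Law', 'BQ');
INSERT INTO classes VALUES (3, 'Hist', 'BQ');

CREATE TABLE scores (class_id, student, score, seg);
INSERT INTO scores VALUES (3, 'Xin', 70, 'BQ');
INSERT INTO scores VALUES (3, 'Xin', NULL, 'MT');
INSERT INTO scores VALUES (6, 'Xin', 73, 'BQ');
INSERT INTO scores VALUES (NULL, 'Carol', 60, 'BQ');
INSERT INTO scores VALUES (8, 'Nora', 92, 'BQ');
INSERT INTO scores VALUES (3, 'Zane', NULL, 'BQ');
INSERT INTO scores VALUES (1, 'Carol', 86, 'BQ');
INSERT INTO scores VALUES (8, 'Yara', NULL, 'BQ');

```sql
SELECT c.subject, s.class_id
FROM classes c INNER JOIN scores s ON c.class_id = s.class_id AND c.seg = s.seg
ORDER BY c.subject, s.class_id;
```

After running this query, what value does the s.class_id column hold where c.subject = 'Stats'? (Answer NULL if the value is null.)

3

INNER JOIN keeps only pairs where the ON condition holds.
Matching on c.class_id = s.class_id AND c.seg = s.seg. A NULL in a compared column never satisfies the condition.
- c row (class_id=1, seg=MT): no match → dropped.
- c row (class_id=5, seg=MT): no match → dropped.
- c row (class_id=2, seg=MT): no match → dropped.
- c row (class_id=4, seg=MT): no match → dropped.
- c row (class_id=3, seg=BQ): matches 2 s row(s) → 2 output row(s).
- c row (class_id=7, seg=BQ): no match → dropped.
- c row (class_id=3, seg=MT): matches 1 s row(s) → 1 output row(s).
- c row (class_id=3, seg=BQ): matches 2 s row(s) → 2 output row(s).
- c row (class_id=3, seg=BQ): matches 2 s row(s) → 2 output row(s).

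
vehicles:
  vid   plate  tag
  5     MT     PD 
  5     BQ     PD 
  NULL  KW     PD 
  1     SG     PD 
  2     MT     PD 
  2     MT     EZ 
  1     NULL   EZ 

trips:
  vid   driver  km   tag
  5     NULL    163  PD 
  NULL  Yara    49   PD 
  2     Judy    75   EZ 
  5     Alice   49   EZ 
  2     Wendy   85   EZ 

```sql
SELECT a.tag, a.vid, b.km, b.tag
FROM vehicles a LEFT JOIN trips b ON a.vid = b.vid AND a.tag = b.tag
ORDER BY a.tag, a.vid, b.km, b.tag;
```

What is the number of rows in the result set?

LEFT JOIN keeps every row from `vehicles`; unmatched rows get NULL for `trips`'s columns.
Matching on a.vid = b.vid AND a.tag = b.tag. A NULL in a compared column never satisfies the condition.
- vid=5, tag=PD: 1 matching b row(s), so 1 row(s) emitted.
- vid=5, tag=PD: 1 matching b row(s), so 1 row(s) emitted.
- vid=NULL, tag=PD: no b row matches, row kept with b columns NULL.
- vid=1, tag=PD: no b row matches, row kept with b columns NULL.
- vid=2, tag=PD: no b row matches, row kept with b columns NULL.
- vid=2, tag=EZ: 2 matching b row(s), so 2 row(s) emitted.
- vid=1, tag=EZ: no b row matches, row kept with b columns NULL.
Total: 4 matched + 4 padded = 8 rows.

8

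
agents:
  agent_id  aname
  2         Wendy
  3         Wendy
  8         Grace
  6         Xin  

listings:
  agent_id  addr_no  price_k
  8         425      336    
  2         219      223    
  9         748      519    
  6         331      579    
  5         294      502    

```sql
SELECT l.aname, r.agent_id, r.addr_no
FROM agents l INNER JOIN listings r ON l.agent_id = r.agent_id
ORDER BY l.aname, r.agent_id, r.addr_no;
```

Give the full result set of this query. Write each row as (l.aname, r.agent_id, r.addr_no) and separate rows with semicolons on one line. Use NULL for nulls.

INNER JOIN keeps only pairs where the ON condition holds.
Matching on l.agent_id = r.agent_id.
- l row (agent_id=2): matches 1 r row(s) → 1 output row(s).
- l row (agent_id=3): no match → dropped.
- l row (agent_id=8): matches 1 r row(s) → 1 output row(s).
- l row (agent_id=6): matches 1 r row(s) → 1 output row(s).
After projecting and ordering:
l.aname | r.agent_id | r.addr_no
Grace | 8 | 425
Wendy | 2 | 219
Xin | 6 | 331

(Grace, 8, 425); (Wendy, 2, 219); (Xin, 6, 331)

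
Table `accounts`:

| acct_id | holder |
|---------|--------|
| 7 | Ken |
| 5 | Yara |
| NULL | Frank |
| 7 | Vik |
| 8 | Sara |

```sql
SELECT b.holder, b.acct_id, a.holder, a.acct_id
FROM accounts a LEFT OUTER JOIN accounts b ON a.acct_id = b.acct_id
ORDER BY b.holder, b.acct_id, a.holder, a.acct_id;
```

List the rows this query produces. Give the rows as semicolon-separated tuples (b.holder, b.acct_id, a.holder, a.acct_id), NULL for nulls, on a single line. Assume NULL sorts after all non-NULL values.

(Ken, 7, Ken, 7); (Ken, 7, Vik, 7); (Sara, 8, Sara, 8); (Vik, 7, Ken, 7); (Vik, 7, Vik, 7); (Yara, 5, Yara, 5); (NULL, NULL, Frank, NULL)

LEFT JOIN keeps every row from `accounts a`; unmatched rows get NULL for `accounts b`'s columns.
Matching on a.acct_id = b.acct_id. A NULL in a compared column never satisfies the condition.
- a (acct_id=7) pairs with 2 row(s) of b.
- a (acct_id=5) pairs with 1 row(s) of b.
- a (acct_id=NULL) has no partner → padded with NULL.
- a (acct_id=7) pairs with 2 row(s) of b.
- a (acct_id=8) pairs with 1 row(s) of b.
After projecting and ordering:
b.holder | b.acct_id | a.holder | a.acct_id
Ken | 7 | Ken | 7
Ken | 7 | Vik | 7
Sara | 8 | Sara | 8
Vik | 7 | Ken | 7
Vik | 7 | Vik | 7
Yara | 5 | Yara | 5
NULL | NULL | Frank | NULL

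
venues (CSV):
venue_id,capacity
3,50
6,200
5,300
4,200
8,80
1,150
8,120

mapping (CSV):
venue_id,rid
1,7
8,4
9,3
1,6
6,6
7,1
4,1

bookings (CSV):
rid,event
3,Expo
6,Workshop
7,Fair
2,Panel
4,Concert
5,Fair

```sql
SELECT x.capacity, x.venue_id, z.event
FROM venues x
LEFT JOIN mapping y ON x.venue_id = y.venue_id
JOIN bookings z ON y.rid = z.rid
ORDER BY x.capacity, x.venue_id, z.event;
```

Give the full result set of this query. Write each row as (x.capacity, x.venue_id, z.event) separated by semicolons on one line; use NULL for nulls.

(80, 8, Concert); (120, 8, Concert); (150, 1, Fair); (150, 1, Workshop); (200, 6, Workshop)

Evaluate left to right. First `venues x LEFT JOIN mapping y` on venue_id: 8 row(s).
Then INNER JOIN `bookings z` on rid: keep only rows whose y.rid appears in z.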